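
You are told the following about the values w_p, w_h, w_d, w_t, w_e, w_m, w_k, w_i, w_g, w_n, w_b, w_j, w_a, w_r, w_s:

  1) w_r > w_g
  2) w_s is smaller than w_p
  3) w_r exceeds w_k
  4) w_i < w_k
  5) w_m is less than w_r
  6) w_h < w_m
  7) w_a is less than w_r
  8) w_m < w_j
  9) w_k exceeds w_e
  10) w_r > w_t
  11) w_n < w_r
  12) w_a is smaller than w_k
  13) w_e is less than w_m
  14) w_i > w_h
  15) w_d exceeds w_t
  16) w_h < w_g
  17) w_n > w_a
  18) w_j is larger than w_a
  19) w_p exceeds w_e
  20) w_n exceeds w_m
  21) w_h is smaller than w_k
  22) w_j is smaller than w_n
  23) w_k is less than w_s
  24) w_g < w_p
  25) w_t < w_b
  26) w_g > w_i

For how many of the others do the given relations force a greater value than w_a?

From w_a the given relations immediately reach w_k, w_j, w_n, w_r.
From those, w_s — 5 in total.
From those, w_p — 6 in total.
Nothing else is reachable above w_a; 6 in all.

6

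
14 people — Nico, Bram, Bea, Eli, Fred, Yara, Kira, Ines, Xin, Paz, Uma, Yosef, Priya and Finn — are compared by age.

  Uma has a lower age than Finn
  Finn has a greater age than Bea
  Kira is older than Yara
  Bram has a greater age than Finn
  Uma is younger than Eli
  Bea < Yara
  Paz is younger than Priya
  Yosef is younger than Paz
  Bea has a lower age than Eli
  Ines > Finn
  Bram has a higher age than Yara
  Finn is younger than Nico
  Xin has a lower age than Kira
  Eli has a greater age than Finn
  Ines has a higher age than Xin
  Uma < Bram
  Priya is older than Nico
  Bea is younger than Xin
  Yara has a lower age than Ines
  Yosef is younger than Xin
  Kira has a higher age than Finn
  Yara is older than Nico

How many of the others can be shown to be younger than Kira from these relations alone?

7

Directly below Kira: Finn, Yara, Xin.
One step further: Uma, Yosef, Bea, Nico (7 so far).
No other element is forced below Kira by the given relations, so the count is 7.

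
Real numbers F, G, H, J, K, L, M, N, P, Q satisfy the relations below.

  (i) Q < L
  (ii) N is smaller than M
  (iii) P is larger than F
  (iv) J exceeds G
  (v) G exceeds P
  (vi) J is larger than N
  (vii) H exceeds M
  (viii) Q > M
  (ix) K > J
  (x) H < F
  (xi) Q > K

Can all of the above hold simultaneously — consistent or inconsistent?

consistent

Every relation is compatible with N < M < H < F < P < G < J < K < Q < L; the set is consistent.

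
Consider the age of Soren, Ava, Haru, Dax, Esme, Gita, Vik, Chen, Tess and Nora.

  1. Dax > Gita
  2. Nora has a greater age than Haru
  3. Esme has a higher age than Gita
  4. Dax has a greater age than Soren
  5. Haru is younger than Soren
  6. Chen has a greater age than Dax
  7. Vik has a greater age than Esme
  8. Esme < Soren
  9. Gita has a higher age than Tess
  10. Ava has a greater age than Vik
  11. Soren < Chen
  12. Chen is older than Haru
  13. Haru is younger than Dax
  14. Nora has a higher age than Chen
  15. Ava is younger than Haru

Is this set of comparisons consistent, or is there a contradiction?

Every relation is compatible with Tess < Gita < Esme < Vik < Ava < Haru < Soren < Dax < Chen < Nora; the set is consistent.

consistent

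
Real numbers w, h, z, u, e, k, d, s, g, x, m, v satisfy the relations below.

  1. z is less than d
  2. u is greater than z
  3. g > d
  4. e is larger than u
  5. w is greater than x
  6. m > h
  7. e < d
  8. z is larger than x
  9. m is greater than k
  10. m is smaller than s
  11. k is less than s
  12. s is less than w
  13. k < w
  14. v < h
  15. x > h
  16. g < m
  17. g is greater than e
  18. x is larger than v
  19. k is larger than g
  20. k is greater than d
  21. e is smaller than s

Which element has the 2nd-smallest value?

The consecutive relations fix a unique order: v < h < x < z < u < e < d < g < k < m < s < w.
Counting 2 from the smallest end gives h.

h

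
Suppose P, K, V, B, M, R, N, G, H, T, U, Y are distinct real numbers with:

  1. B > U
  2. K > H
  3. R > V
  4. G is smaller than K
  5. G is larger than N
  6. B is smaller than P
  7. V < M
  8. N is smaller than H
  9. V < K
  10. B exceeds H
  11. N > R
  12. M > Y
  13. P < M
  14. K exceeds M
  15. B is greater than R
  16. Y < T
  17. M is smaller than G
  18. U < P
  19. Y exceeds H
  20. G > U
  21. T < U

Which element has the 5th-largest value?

Chaining the given pairs: V < R < N < H < Y < T < U < B < P < M < G < K.
The 5th largest is B.

B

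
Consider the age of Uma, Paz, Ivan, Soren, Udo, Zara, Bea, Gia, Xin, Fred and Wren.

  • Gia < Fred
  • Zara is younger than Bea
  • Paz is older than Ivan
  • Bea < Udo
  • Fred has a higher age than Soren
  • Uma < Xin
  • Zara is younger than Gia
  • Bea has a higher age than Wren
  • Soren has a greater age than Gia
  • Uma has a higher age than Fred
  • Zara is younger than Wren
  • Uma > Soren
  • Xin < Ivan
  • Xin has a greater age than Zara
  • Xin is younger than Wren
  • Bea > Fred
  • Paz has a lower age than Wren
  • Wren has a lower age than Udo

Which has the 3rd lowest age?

Soren

Chaining the given pairs: Zara < Gia < Soren < Fred < Uma < Xin < Ivan < Paz < Wren < Bea < Udo.
Counting 3 from the smallest end gives Soren.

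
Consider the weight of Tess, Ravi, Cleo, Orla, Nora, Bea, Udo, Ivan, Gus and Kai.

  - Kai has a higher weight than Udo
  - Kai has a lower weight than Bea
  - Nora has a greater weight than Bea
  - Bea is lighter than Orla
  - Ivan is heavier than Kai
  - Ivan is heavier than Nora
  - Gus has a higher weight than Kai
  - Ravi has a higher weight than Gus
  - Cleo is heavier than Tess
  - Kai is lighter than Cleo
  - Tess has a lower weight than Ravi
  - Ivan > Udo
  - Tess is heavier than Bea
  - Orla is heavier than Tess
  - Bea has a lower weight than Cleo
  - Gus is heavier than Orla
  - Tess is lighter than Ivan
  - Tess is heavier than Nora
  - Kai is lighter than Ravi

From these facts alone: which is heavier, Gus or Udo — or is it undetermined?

Udo < Kai and Kai < Bea give Udo < Bea.
With Bea < Nora: Udo < Kai < Bea < Nora.
With Nora < Tess: Udo < Kai < Bea < Nora < Tess.
Then Tess < Orla extends the chain to Orla.
With Orla < Gus: Udo < Kai < Bea < Nora < Tess < Orla < Gus.
So Gus is heavier.

Gus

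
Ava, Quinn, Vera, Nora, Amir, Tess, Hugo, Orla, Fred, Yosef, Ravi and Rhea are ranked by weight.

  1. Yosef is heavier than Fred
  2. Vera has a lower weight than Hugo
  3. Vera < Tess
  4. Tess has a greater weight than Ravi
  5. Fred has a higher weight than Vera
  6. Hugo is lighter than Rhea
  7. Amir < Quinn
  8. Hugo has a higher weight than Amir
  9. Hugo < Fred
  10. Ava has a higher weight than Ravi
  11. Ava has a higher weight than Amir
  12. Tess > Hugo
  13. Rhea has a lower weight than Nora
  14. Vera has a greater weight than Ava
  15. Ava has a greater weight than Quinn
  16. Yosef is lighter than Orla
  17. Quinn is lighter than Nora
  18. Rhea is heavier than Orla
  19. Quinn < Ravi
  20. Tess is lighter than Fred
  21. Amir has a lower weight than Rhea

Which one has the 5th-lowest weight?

Chaining the given pairs: Amir < Quinn < Ravi < Ava < Vera < Hugo < Tess < Fred < Yosef < Orla < Rhea < Nora.
The 5th smallest is Vera.

Vera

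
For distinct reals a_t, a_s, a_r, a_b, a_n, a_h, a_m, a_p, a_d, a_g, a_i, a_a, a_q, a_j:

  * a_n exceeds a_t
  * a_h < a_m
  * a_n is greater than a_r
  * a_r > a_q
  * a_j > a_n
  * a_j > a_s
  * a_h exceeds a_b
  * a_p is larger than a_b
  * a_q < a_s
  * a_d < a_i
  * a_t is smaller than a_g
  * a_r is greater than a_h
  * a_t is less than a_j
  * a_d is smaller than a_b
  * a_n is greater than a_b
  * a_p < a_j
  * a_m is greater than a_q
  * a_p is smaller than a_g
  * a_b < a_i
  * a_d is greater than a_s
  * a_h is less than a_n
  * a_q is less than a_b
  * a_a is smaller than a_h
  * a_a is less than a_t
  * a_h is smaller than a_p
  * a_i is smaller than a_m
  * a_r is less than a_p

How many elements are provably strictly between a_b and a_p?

The relations place a_b below a_p. An element lies strictly between them when it is forced above a_b and also forced below a_p.
Above a_b: {a_h, a_r, a_i, a_m, a_g, a_n, a_j}. Below a_p: {a_q, a_a, a_s, a_d, a_h, a_r}.
Intersection: {a_h, a_r} — 2.

2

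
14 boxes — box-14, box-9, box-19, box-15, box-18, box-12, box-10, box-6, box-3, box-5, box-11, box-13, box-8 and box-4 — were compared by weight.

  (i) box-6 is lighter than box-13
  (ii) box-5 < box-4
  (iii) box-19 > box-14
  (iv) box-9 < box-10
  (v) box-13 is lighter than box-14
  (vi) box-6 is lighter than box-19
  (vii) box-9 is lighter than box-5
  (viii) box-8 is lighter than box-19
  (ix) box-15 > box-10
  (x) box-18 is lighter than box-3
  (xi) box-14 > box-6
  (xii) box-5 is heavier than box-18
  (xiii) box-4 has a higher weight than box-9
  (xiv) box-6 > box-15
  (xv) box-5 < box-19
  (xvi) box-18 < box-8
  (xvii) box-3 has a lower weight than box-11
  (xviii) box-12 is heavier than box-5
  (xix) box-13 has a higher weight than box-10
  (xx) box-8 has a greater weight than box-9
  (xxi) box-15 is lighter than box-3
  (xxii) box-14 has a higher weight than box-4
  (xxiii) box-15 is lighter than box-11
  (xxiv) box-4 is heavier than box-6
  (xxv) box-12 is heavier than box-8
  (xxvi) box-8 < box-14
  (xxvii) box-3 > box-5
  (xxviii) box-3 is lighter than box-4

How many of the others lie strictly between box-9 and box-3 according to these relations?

3

The relations place box-9 below box-3. An element lies strictly between them when it is forced above box-9 and also forced below box-3.
Above box-9: {box-10, box-15, box-5, box-8, box-11, box-6, box-13, box-12, box-4, box-14, box-19}. Below box-3: {box-10, box-15, box-18, box-5}.
Intersection: {box-10, box-15, box-5} — 3.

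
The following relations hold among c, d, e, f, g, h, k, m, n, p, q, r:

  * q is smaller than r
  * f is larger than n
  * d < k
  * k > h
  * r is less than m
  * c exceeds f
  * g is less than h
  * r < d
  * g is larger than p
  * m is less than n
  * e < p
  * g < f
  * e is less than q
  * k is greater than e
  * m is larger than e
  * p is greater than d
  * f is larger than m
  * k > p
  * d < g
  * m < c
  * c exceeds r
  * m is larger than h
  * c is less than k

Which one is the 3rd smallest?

r

The consecutive relations fix a unique order: e < q < r < d < p < g < h < m < n < f < c < k.
The 3rd smallest is r.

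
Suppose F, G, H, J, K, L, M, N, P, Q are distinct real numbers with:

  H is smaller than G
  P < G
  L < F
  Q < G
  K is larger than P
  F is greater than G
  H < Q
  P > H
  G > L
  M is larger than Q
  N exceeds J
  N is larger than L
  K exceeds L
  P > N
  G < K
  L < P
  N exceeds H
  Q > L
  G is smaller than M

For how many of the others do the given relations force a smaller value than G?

Directly below G: H, L, Q, P.
One step further: N (5 so far).
One step further: J (6 so far).
No other element is forced below G by the given relations, so the count is 6.

6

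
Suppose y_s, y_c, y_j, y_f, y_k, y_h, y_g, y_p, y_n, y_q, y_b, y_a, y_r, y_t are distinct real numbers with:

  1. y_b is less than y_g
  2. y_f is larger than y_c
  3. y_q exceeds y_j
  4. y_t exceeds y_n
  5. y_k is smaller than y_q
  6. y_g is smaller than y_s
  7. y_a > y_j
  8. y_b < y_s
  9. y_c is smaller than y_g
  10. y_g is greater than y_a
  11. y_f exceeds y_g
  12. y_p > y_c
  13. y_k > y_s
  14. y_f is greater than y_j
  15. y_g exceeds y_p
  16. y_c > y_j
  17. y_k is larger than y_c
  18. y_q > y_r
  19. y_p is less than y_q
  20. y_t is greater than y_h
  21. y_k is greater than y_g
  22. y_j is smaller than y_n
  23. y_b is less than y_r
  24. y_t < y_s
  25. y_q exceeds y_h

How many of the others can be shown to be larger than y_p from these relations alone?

The elements the relations force above y_p are y_g, y_s, y_f, y_k, y_q — no chain reaches any other.
That is 5.

5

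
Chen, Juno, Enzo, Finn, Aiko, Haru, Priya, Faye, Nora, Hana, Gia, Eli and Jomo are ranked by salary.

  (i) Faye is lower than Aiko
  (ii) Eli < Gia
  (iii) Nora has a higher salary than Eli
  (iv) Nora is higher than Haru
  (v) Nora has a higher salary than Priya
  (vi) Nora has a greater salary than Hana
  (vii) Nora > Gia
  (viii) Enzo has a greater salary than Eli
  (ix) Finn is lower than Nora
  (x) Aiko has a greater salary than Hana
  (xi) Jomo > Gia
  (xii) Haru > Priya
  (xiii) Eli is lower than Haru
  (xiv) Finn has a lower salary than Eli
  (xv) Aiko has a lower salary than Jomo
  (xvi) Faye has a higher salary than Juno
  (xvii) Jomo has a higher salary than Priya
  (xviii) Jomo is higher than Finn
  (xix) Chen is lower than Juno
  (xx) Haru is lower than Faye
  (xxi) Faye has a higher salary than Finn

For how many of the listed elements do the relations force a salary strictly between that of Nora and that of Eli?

The relations place Eli below Nora. An element lies strictly between them when it is forced above Eli and also forced below Nora.
Above Eli: {Haru, Enzo, Gia, Faye, Aiko, Jomo}. Below Nora: {Finn, Priya, Haru, Hana, Gia}.
Intersection: {Haru, Gia} — 2.

2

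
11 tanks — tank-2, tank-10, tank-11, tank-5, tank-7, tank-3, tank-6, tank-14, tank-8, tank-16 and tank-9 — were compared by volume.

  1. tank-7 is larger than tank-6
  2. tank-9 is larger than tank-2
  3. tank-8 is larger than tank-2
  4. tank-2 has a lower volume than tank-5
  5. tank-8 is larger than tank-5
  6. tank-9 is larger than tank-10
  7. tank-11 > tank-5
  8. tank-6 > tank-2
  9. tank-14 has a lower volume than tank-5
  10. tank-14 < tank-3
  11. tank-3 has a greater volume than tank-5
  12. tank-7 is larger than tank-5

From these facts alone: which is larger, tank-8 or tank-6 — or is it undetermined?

undetermined

Following every chain through tank-8: below tank-8 we get tank-14, tank-2, tank-5.
tank-6 is not reached, and no chain runs the other way from tank-6 to tank-8.
So the given relations leave the order of tank-8 and tank-6 undetermined.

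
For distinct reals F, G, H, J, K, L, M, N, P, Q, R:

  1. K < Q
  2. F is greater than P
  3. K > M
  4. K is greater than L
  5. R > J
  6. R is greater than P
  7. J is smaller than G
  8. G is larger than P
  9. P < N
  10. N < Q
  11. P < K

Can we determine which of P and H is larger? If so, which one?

undetermined

Following every chain through P: above P we get N, F, G, R, K, Q.
H is not reached, and no chain runs the other way from H to P.
So the given relations leave the order of P and H undetermined.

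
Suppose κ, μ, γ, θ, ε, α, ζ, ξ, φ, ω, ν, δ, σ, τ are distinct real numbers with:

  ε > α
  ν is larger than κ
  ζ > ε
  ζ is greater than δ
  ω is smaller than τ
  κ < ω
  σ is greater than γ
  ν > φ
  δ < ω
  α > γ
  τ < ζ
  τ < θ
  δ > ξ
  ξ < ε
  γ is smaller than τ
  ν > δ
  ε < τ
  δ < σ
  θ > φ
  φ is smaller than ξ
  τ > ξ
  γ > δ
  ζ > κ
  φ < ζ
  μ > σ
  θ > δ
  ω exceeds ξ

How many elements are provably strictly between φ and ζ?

Chaining upward from φ reaches: ξ, δ, γ, σ, α, ω, ε, τ, ν, θ, μ.
Chaining downward from ζ reaches: κ, ξ, δ, γ, α, ω, ε, τ.
Strictly between φ and ζ are those in both lists: ξ, δ, γ, α, ω, ε, τ — 7 elements.

7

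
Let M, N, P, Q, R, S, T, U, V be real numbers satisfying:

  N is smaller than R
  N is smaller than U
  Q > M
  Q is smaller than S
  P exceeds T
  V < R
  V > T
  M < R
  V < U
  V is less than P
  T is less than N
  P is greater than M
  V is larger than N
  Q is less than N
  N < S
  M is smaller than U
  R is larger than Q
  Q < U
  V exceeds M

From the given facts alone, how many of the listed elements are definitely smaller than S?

4

The elements the relations force below S are T, M, Q, N — no chain reaches any other.
That is 4.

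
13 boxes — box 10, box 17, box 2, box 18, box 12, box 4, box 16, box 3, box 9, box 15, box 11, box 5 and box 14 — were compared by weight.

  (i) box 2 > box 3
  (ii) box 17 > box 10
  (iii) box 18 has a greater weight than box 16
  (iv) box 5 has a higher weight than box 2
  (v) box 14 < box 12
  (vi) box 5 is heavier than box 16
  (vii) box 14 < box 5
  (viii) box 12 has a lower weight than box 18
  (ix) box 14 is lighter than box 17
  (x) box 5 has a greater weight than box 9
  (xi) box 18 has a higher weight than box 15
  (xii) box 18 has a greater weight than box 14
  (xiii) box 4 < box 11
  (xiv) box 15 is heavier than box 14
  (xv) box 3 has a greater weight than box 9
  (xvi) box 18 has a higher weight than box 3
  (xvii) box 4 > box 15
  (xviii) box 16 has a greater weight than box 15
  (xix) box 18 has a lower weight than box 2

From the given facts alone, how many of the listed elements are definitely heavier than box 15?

6

The elements the relations force above box 15 are box 16, box 4, box 11, box 18, box 2, box 5 — no chain reaches any other.
That is 6.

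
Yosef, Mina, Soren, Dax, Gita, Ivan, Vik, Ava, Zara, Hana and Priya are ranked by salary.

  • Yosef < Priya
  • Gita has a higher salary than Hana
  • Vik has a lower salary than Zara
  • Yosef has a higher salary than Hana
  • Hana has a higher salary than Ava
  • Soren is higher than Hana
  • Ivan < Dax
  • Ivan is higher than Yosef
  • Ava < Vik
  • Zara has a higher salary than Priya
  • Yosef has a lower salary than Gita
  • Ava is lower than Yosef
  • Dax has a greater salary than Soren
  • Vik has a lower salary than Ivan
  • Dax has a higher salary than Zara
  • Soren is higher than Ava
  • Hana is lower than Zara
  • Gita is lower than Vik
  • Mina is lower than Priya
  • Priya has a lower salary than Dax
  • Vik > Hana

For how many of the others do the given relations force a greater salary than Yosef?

6

From Yosef the given relations immediately reach Gita, Priya, Ivan.
From those, Vik, Zara, Dax — 6 in total.
No other element is forced above Yosef by the given relations, so the count is 6.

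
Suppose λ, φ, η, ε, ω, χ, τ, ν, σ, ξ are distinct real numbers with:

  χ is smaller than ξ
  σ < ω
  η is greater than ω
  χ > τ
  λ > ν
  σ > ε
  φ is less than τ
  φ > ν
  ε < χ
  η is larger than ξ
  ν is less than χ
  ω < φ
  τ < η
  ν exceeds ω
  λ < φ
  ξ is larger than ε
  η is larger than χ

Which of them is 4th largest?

Piecing the relations together gives one ordering: ε < σ < ω < ν < λ < φ < τ < χ < ξ < η.
The 4th largest is τ.

τ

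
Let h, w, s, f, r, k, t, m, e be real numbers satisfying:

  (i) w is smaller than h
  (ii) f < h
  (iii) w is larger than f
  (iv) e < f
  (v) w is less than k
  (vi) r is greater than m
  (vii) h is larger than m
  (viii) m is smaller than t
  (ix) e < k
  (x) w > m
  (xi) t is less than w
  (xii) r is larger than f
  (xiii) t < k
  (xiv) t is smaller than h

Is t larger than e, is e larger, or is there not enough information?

undetermined

Following every chain through e: above e we get f, w, k, h, r.
t is not reached, and no chain runs the other way from t to e.
So the given relations leave the order of e and t undetermined.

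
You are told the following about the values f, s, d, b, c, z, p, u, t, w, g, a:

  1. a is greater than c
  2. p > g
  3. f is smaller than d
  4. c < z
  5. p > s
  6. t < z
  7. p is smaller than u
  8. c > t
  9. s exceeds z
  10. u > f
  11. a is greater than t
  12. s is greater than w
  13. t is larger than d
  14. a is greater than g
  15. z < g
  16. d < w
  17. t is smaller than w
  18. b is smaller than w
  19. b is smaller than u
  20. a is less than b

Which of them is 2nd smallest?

Chaining the given pairs: f < d < t < c < z < g < a < b < w < s < p < u.
Counting 2 from the smallest end gives d.

d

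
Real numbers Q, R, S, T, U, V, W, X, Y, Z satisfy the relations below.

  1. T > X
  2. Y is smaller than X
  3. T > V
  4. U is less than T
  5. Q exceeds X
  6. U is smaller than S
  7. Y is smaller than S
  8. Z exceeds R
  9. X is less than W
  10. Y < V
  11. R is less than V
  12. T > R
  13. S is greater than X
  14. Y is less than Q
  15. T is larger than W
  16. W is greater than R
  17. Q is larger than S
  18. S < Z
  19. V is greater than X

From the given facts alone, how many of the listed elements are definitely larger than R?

4

The elements the relations force above R are W, V, Z, T — no chain reaches any other.
That is 4.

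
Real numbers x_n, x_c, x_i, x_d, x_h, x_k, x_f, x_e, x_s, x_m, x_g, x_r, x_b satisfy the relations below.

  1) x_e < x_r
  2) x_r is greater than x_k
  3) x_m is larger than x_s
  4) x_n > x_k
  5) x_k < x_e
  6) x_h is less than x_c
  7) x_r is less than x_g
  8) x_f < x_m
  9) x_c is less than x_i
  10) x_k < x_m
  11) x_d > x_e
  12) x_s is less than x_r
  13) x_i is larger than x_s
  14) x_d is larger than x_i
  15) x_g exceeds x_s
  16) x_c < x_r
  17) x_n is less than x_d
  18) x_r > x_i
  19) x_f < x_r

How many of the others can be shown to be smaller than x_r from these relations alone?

Directly below x_r: x_k, x_f, x_e, x_c, x_s, x_i.
One step further: x_h (7 so far).
No other element is forced below x_r by the given relations, so the count is 7.

7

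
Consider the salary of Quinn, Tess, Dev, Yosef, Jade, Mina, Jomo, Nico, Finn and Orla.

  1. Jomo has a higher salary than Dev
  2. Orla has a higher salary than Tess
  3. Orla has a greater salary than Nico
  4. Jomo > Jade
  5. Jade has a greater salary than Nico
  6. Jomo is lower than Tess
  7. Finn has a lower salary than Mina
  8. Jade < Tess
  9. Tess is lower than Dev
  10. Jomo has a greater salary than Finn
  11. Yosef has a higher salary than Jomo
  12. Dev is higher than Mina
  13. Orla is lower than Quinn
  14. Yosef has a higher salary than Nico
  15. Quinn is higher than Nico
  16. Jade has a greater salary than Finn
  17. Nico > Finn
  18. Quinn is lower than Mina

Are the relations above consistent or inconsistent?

inconsistent

Chaining the given relations yields Tess < Orla < Quinn < Mina < Dev < Jomo, so Tess < Jomo. But one relation states Jomo < Tess. These cannot both hold.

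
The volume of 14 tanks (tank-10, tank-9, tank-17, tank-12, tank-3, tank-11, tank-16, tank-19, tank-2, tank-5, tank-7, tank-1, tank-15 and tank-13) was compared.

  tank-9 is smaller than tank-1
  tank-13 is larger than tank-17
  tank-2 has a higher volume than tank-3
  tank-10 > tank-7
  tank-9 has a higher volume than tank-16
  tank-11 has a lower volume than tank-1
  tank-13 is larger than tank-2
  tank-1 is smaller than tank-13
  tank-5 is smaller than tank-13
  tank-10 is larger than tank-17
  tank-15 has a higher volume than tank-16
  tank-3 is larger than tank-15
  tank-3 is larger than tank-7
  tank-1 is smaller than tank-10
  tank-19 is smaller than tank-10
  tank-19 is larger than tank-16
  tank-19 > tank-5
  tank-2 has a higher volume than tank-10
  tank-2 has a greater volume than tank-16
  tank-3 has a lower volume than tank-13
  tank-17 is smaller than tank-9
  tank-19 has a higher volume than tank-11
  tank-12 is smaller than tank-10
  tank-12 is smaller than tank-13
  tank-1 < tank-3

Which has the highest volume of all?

Chaining downward from tank-13: directly below it, tank-5, tank-17, tank-1, tank-12, tank-3, tank-2; then tank-16, tank-11, tank-15, tank-9, tank-7, tank-10; then tank-19.
That covers every other element, and nothing is given above tank-13, so tank-13 is the highest volume.

tank-13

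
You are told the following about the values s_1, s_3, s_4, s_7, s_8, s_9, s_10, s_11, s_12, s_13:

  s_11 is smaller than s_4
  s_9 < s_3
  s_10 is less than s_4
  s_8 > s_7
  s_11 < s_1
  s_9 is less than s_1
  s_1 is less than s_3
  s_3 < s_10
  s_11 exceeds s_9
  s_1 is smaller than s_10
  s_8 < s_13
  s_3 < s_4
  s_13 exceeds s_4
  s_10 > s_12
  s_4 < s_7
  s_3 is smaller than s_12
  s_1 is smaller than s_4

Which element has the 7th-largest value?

Piecing the relations together gives one ordering: s_9 < s_11 < s_1 < s_3 < s_12 < s_10 < s_4 < s_7 < s_8 < s_13.
Counting 7 from the largest end gives s_3.

s_3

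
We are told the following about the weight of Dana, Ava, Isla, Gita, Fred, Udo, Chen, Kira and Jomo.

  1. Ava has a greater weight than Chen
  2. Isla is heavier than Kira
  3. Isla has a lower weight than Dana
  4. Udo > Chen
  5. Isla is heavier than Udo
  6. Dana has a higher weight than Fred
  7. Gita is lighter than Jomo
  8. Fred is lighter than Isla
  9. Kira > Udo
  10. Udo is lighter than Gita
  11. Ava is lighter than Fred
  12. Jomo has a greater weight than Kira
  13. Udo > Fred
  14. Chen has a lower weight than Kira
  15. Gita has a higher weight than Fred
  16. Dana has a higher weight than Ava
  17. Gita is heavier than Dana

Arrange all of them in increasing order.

Chen < Ava < Fred < Udo < Kira < Isla < Dana < Gita < Jomo

The consecutive links are each given: Chen < Ava; Ava < Fred; Fred < Udo; Udo < Kira; Kira < Isla; Isla < Dana; Dana < Gita; Gita < Jomo.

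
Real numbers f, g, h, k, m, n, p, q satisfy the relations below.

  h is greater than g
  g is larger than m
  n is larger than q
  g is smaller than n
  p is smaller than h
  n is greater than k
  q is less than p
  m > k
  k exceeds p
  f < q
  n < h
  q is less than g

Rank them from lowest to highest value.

Nothing is placed below f, so it is least; from there f < q; q < p; p < k; k < m; m < g; g < n; n < h, each given directly.

f < q < p < k < m < g < n < h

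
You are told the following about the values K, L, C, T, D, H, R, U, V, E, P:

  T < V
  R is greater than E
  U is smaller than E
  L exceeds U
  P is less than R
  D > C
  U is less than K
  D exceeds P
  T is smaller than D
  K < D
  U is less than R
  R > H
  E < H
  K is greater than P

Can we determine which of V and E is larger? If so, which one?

undetermined

Following every chain through E: above E we get H, R; below E we get U.
V is not reached, and no chain runs the other way from V to E.
So the given relations leave the order of E and V undetermined.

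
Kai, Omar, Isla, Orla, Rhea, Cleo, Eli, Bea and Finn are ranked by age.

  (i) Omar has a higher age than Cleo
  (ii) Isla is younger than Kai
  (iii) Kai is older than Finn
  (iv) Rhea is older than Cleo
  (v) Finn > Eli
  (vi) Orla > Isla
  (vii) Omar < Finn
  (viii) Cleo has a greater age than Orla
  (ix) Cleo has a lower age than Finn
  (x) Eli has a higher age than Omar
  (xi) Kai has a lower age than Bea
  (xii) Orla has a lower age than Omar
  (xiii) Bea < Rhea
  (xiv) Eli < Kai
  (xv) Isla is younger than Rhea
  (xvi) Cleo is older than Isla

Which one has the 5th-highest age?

Eli

Piecing the relations together gives one ordering: Isla < Orla < Cleo < Omar < Eli < Finn < Kai < Bea < Rhea.
The 5th largest is Eli.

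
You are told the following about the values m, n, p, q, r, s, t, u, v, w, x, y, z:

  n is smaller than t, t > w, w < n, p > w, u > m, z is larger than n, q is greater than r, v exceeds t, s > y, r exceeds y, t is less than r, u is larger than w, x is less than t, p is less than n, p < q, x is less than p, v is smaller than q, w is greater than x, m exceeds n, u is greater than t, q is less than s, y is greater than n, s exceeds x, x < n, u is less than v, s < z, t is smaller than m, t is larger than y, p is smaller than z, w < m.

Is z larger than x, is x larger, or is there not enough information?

Link the given pairs in sequence: x < w; w < p; p < n; n < y; y < t; t < m; m < u; u < v; v < q; q < s; s < z.
Chaining these gives x < w < p < n < y < t < m < u < v < q < s < z.
So z is larger.

z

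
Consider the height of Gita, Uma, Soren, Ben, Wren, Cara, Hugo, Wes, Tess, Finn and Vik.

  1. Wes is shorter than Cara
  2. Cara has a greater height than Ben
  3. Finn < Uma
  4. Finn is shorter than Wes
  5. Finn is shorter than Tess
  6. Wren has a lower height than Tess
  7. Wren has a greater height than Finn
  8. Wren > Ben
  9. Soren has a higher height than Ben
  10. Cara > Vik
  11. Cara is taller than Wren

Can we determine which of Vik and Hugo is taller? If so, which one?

Following every chain through Vik: above Vik we get Cara.
Hugo is not reached, and no chain runs the other way from Hugo to Vik.
So the given relations leave the order of Vik and Hugo undetermined.

undetermined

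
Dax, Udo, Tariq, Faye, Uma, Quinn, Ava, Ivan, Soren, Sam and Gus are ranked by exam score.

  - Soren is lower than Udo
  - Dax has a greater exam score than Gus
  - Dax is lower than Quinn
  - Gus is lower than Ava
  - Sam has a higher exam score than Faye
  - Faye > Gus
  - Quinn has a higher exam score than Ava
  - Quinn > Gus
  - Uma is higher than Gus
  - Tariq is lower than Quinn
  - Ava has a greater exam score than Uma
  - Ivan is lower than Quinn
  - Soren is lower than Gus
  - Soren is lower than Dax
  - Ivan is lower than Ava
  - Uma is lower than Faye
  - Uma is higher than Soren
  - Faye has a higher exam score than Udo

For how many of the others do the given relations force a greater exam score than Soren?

Directly above Soren: Gus, Uma, Udo, Dax.
One step further: Ava, Faye, Quinn (7 so far).
One step further: Sam (8 so far).
No other element is forced above Soren by the given relations, so the count is 8.

8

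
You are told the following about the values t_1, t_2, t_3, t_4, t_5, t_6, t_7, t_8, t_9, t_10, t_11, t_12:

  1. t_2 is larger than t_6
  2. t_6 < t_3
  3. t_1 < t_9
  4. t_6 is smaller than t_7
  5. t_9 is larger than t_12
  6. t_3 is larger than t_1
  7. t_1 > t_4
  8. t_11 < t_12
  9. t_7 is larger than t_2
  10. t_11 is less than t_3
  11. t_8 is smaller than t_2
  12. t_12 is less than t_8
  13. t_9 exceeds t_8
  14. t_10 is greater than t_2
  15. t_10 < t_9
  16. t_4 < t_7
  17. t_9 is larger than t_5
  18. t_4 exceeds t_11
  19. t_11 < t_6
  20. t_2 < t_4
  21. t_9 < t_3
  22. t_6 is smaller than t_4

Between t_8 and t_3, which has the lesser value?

t_8

t_8 < t_2 and t_2 < t_4 give t_8 < t_4.
With t_4 < t_1: t_8 < t_2 < t_4 < t_1.
With t_1 < t_9: t_8 < t_2 < t_4 < t_1 < t_9.
With t_9 < t_3: t_8 < t_2 < t_4 < t_1 < t_9 < t_3.
So t_8 < t_3; t_8 is the smaller of the two.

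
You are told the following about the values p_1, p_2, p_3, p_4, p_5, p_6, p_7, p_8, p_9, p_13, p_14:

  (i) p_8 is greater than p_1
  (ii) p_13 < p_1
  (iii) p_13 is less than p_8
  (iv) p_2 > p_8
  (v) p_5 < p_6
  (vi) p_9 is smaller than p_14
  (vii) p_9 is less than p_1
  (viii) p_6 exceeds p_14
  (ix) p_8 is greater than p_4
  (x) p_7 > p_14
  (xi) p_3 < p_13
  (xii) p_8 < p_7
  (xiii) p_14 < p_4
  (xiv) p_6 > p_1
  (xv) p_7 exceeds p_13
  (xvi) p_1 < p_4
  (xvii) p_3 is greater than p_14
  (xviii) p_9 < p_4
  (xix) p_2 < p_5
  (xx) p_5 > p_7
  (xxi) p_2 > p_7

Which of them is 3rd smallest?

The consecutive relations fix a unique order: p_9 < p_14 < p_3 < p_13 < p_1 < p_4 < p_8 < p_7 < p_2 < p_5 < p_6.
The 3rd smallest is p_3.

p_3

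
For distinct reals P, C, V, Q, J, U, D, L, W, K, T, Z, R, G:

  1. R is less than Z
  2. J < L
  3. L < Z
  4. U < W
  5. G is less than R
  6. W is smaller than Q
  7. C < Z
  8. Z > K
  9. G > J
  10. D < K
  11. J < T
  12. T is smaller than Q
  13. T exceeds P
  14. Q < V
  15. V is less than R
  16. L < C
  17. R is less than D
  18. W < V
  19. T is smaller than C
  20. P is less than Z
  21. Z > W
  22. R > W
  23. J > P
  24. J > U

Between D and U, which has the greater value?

U < J and J < T give U < T.
Then T < Q extends the chain to Q.
Then Q < V extends the chain to V.
With V < R: U < J < T < Q < V < R.
With R < D: U < J < T < Q < V < R < D.
So U < D; D is the larger of the two.

D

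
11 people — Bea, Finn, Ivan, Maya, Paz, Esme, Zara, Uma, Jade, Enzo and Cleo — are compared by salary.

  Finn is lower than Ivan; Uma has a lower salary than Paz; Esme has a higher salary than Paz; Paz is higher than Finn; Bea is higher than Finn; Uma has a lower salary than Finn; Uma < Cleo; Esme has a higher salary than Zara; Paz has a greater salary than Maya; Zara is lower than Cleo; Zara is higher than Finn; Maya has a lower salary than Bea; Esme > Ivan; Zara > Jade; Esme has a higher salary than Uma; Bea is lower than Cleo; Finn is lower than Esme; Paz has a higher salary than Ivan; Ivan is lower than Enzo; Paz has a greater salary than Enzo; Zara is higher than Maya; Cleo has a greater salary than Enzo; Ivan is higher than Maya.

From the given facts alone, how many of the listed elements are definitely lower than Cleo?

The elements the relations force below Cleo are Uma, Jade, Maya, Finn, Ivan, Enzo, Zara, Bea — no chain reaches any other.
That is 8.

8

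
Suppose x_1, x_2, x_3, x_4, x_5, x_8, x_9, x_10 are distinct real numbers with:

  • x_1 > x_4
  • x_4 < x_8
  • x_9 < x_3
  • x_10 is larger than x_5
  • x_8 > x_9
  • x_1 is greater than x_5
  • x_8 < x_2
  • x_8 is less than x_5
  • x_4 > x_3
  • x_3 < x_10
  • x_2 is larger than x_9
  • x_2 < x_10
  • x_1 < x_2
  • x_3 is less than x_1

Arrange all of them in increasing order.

Nothing is placed below x_9, so it is least; from there x_9 < x_3; x_3 < x_4; x_4 < x_8; x_8 < x_5; x_5 < x_1; x_1 < x_2; x_2 < x_10, each given directly.

x_9 < x_3 < x_4 < x_8 < x_5 < x_1 < x_2 < x_10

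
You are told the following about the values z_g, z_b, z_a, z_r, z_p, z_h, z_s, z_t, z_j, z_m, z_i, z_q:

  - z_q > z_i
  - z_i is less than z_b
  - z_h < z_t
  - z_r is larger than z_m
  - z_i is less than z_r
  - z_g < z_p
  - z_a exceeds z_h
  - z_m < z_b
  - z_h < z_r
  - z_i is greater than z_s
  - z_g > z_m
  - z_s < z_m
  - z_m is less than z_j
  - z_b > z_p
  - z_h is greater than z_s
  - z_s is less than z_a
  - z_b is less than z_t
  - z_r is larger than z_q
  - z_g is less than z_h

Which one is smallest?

z_m is not least since z_s < z_m; z_g is not least since z_m < z_g; z_i is not least since z_s < z_i; z_p is not least since z_g < z_p; z_q is not least since z_i < z_q; z_h is not least since z_s < z_h; z_b is not least since z_i < z_b; z_j is not least since z_m < z_j; z_a is not least since z_s < z_a; z_r is not least since z_i < z_r; z_t is not least since z_h < z_t.
Only z_s has nothing below it, so z_s is the smallest.

z_s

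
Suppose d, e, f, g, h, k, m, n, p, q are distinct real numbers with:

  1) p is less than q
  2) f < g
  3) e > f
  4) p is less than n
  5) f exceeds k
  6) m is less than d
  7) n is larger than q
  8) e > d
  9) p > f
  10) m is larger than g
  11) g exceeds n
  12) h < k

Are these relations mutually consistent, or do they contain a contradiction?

The single ordering h < k < f < p < q < n < g < m < d < e satisfies every listed relation, so no contradiction arises.

consistent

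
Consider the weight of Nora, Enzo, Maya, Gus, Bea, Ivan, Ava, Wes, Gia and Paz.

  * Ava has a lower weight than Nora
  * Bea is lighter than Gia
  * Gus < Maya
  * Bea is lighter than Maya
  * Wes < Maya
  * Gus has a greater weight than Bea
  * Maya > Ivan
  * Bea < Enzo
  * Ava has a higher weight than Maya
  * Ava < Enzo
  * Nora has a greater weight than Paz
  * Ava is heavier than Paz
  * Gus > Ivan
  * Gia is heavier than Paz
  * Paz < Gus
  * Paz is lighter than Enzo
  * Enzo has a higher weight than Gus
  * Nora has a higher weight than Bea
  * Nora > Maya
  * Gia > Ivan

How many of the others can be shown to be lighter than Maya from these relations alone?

Directly below Maya: Ivan, Bea, Wes, Gus.
One step further: Paz (5 so far).
Nothing else is reachable below Maya; 5 in all.

5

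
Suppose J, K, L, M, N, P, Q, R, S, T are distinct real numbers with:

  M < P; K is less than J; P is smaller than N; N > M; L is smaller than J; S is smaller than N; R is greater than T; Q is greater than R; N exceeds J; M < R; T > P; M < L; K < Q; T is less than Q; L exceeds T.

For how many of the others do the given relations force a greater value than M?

From M the given relations immediately reach P, R, L, N.
From those, T, Q, J — 7 in total.
Nothing else is reachable above M; 7 in all.

7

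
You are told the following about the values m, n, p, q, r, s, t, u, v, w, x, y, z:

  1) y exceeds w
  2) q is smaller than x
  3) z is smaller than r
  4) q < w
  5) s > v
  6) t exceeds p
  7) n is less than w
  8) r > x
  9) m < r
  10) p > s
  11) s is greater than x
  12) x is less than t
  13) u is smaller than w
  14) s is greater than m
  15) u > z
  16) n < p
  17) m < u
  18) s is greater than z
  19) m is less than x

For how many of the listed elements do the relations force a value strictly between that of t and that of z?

2

Chaining upward from z reaches: u, r, s, w, y, p.
Chaining downward from t reaches: m, n, q, x, v, s, p.
Strictly between z and t are those in both lists: s, p — 2 elements.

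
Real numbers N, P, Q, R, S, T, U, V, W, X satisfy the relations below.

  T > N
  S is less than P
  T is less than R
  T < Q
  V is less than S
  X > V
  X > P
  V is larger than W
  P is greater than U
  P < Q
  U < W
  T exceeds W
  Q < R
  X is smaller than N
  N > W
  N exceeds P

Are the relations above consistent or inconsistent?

Every relation is compatible with U < W < V < S < P < X < N < T < Q < R; the set is consistent.

consistent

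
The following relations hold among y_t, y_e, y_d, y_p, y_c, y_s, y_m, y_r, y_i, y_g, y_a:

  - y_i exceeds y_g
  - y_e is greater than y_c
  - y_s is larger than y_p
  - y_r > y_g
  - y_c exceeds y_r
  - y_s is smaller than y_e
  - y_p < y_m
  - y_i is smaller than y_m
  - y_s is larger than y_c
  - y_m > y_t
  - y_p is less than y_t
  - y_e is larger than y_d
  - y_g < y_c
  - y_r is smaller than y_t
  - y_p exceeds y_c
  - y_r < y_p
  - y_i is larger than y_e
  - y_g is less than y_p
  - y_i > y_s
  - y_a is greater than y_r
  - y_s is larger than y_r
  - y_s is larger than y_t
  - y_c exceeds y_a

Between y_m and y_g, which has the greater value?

Link the given pairs in sequence: y_g < y_r; y_r < y_a; y_a < y_c; y_c < y_p; y_p < y_t; y_t < y_s; y_s < y_e; y_e < y_i; y_i < y_m.
Chaining these gives y_g < y_r < y_a < y_c < y_p < y_t < y_s < y_e < y_i < y_m.
So y_g < y_m; y_m is the larger of the two.

y_m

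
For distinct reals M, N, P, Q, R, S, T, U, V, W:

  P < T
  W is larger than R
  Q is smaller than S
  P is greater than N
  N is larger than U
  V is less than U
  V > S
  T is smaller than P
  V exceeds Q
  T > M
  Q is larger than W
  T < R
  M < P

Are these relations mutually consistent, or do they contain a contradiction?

inconsistent

Chaining the given relations yields T < R < W < Q < S < V < U < N < P, so T < P. But one relation states P < T. These cannot both hold.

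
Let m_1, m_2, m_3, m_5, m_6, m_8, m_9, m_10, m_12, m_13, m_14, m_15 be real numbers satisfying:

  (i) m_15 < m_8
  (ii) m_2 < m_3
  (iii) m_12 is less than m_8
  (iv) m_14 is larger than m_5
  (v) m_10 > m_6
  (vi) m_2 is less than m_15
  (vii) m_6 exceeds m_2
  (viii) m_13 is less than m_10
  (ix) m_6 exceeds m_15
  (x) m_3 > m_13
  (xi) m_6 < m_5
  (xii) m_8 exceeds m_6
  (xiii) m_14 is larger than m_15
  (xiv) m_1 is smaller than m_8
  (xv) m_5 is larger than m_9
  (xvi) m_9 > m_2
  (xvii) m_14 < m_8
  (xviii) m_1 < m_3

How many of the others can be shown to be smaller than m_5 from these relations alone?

4

The elements the relations force below m_5 are m_2, m_9, m_15, m_6 — no chain reaches any other.
That is 4.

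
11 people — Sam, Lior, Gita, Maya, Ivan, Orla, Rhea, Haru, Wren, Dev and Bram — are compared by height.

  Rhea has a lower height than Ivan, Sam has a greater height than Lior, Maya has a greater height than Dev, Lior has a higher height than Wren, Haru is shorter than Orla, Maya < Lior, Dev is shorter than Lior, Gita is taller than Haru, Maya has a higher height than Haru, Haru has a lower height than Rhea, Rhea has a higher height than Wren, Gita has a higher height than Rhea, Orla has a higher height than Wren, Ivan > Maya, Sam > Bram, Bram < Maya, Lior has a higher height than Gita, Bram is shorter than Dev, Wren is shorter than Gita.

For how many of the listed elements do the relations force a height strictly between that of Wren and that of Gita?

The relations place Wren below Gita. An element lies strictly between them when it is forced above Wren and also forced below Gita.
Above Wren: {Rhea, Orla, Lior, Ivan, Sam}. Below Gita: {Haru, Rhea}.
Intersection: {Rhea} — 1.

1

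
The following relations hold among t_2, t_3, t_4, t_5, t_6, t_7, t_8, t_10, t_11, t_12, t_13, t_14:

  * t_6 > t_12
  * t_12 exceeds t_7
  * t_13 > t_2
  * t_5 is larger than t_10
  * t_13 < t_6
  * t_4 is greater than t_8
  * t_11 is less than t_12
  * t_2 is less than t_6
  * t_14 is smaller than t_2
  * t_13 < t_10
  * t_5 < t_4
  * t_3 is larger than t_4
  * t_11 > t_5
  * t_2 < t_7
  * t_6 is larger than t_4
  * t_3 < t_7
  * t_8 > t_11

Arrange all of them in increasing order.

t_14 < t_2 < t_13 < t_10 < t_5 < t_11 < t_8 < t_4 < t_3 < t_7 < t_12 < t_6

The consecutive links are each given: t_14 < t_2; t_2 < t_13; t_13 < t_10; t_10 < t_5; t_5 < t_11; t_11 < t_8; t_8 < t_4; t_4 < t_3; t_3 < t_7; t_7 < t_12; t_12 < t_6.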